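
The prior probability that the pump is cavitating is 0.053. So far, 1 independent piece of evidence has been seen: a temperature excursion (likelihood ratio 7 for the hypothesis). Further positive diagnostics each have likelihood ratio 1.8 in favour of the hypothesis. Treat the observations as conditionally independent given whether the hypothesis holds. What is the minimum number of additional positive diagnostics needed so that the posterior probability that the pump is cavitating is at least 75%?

4

Prior odds = 0.053/0.947 = 53/947.
Bayes factor of the evidence already in hand = 7.
Odds after that evidence = (53/947) × 7 = 371/947.
Target odds = 0.75/0.25 = 3.
Need 1.8ⁿ ≥ 3 ÷ (371/947) = 2841/371.
1.8³ = 5.832 falls short of 2841/371 but 1.8⁴ = 10.4976 reaches it, so n = 4.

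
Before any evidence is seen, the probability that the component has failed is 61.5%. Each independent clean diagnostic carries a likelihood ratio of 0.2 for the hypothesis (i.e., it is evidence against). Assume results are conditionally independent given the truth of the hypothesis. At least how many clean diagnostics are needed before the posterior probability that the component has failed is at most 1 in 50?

Prior odds: 0.615 ÷ 0.385 = 123/77.
Likelihood ratio per clean diagnostic = 0.2.
Target posterior odds = 0.02/0.98 = 1/49.
Need (123/77) × 0.2ⁿ ≤ 1/49, i.e. 0.2ⁿ ≤ 11/861.
0.2² = 0.04 is still above 11/861 but 0.2³ = 0.008 is at or below it, so n = 3.

3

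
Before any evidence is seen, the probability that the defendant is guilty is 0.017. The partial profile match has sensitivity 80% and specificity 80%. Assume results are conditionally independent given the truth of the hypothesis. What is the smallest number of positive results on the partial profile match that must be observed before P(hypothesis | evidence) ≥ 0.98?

Prior odds = 0.017/0.983 = 17/983.
False-positive rate = 1 − 0.8 = 0.2; likelihood ratio of a positive = 0.8/0.2 = 4.
Target odds: 0.98 ÷ 0.02 = 49.
Need (17/983) × 4ⁿ ≥ 49, i.e. 4ⁿ ≥ 48167/17.
4⁵ = 1024 falls short of 48167/17 but 4⁶ = 4096 reaches it, so n = 6.

6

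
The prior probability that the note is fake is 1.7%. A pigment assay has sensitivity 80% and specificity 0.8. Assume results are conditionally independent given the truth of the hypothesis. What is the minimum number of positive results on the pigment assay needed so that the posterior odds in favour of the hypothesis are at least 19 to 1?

Prior odds: 0.017 ÷ 0.983 = 17/983.
False-positive rate = 1 − 0.8 = 0.2; likelihood ratio of a positive = 0.8/0.2 = 4.
Target odds = 19.
Require 4ⁿ ≥ 19 ÷ (17/983) = 18677/17.
4⁵ = 1024 falls short of 18677/17 but 4⁶ = 4096 reaches it, so n = 6.

6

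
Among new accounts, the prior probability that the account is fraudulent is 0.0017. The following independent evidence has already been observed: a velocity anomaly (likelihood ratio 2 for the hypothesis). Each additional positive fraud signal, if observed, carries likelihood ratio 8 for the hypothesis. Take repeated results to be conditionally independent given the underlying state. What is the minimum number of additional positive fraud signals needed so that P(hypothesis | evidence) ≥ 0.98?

5

Prior odds = 0.0017/0.9983 = 17/9983.
Bayes factor of the evidence already in hand = 2.
Odds after that evidence = (17/9983) × 2 = 34/9983.
Target odds = 0.98/0.02 = 49.
Need 8ⁿ ≥ 49 ÷ (34/9983) = 489167/34.
8⁴ = 4096 falls short of 489167/34 but 8⁵ = 32768 reaches it, so n = 5.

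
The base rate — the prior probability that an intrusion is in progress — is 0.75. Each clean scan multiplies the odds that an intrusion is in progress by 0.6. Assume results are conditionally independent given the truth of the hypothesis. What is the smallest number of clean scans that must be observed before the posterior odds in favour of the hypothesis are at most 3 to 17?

6

Prior odds = 0.75/0.25 = 3.
Likelihood ratio per clean scan = 0.6.
Target odds = 3/17.
Require 0.6ⁿ ≤ 3/17 ÷ 3 = 1/17.
0.6⁵ = 0.07776 is still above 1/17 but 0.6⁶ = 729/15625 is at or below it, so n = 6.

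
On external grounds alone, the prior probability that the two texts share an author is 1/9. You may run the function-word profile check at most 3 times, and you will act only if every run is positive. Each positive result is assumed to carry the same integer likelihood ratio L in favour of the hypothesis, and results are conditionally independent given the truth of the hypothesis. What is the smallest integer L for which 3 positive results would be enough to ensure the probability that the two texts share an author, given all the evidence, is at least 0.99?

10

Prior odds = (1/9)/(8/9) = 0.125.
Target odds = 0.99/0.01 = 99.
Need L³ ≥ 99 ÷ 0.125 = 792.
9³ = 729 < 792 ≤ 1000 = 10³, so L = 10.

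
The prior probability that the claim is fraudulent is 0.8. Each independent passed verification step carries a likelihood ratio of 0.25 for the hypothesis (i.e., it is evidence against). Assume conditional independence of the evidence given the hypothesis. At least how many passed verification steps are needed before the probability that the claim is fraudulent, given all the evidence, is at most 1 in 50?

Prior odds = 0.8/0.2 = 4.
Likelihood ratio per passed verification step = 0.25.
Target odds: 0.02 ÷ 0.98 = 1/49.
Need 4 × 0.25ⁿ ≤ 1/49, i.e. 0.25ⁿ ≤ 1/196.
0.25³ = 0.015625 is still above 1/196 but 0.25⁴ = 0.00390625 is at or below it, so n = 4.

4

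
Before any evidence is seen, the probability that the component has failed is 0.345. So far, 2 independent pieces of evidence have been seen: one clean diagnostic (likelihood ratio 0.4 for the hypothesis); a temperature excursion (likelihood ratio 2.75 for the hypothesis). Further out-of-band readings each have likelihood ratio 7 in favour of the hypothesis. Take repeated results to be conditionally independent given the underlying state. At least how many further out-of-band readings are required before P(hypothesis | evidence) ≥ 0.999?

Prior odds = 0.345/0.655 = 69/131.
Combined Bayes factor of the evidence already in hand = 0.4 × 2.75 = 1.1.
Odds after that evidence = (69/131) × 1.1 = 759/1310.
Target odds = 0.999/0.001 = 999.
Need 7ⁿ ≥ 999 ÷ (759/1310) = 436230/253.
7³ = 343 falls short of 436230/253 but 7⁴ = 2401 reaches it, so n = 4.

4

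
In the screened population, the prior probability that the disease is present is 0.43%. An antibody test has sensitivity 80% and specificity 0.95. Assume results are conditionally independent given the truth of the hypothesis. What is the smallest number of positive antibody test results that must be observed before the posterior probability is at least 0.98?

4

Prior odds: 0.0043 ÷ 0.9957 = 43/9957.
False-positive rate = 1 − 0.95 = 0.05; likelihood ratio of a positive = 0.8/0.05 = 16.
Target posterior odds = 0.98/0.02 = 49.
Need (43/9957) × 16ⁿ ≥ 49, i.e. 16ⁿ ≥ 487893/43.
16³ = 4096 falls short of 487893/43 but 16⁴ = 65536 reaches it, so n = 4.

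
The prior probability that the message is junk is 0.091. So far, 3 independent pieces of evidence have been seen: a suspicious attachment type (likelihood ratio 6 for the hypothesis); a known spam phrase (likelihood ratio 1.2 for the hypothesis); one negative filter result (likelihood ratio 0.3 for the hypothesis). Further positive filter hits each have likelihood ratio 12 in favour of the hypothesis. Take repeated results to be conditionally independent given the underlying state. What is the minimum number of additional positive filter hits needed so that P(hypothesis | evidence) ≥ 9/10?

Prior odds = 0.091/0.909 = 91/909.
Combined Bayes factor of the evidence already in hand = 6 × 1.2 × 0.3 = 2.16.
Odds after that evidence = (91/909) × 2.16 = 546/2525.
Target odds = 0.9/0.1 = 9.
Need 12ⁿ ≥ 9 ÷ (546/2525) = 7575/182.
12¹ = 12 falls short of 7575/182 but 12² = 144 reaches it, so n = 2.

2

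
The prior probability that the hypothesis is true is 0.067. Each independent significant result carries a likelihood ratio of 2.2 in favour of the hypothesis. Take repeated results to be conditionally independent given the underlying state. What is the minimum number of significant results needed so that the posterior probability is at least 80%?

6

Prior odds = 0.067/0.933 = 67/933.
Likelihood ratio per significant result = 2.2.
Target posterior odds = 0.8/0.2 = 4.
Require 2.2ⁿ ≥ 4 ÷ (67/933) = 3732/67.
2.2⁵ = 51.53632 falls short of 3732/67 but 2.2⁶ = 1771561/15625 reaches it, so n = 6.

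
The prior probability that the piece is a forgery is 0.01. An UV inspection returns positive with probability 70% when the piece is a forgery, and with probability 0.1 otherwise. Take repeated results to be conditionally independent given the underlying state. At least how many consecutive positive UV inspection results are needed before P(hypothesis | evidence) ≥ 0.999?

Prior odds: 0.01 ÷ 0.99 = 1/99.
Likelihood ratio of a positive result = 0.7/0.1 = 7.
Target posterior odds = 0.999/0.001 = 999.
Need (1/99) × 7ⁿ ≥ 999, i.e. 7ⁿ ≥ 98901.
7⁵ = 16807 falls short of 98901 but 7⁶ = 117649 reaches it, so n = 6.

6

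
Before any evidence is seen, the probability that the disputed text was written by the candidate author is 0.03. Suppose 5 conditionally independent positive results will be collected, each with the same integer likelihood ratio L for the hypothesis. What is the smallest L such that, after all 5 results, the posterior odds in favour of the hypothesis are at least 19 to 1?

4

Prior odds = 0.03/0.97 = 3/97.
Target odds = 19.
Need L⁵ ≥ 19 ÷ (3/97) = 1843/3.
3⁵ = 243 < 1843/3 ≤ 1024 = 4⁵, so L = 4.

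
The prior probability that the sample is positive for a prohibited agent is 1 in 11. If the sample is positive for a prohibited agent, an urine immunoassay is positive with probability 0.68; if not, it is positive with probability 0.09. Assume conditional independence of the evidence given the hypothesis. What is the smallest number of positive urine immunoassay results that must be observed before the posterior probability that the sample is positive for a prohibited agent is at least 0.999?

Prior odds = (1/11)/(10/11) = 0.1.
Likelihood ratio of a positive = 0.68/0.09 = 68/9.
Target odds: 0.999 ÷ 0.001 = 999.
Require (68/9)ⁿ ≥ 999 ÷ 0.1 = 9990.
(68/9)⁴ = 21381376/6561 falls short of 9990 but (68/9)⁵ ≈24622.5 reaches it, so n = 5.

5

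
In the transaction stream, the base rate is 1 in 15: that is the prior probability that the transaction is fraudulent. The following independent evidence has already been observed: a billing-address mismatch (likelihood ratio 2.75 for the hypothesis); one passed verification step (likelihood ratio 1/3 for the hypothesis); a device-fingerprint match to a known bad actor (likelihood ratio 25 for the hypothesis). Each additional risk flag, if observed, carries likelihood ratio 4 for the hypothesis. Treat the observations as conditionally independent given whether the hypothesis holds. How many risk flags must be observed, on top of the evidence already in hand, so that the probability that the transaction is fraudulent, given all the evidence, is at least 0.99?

3

Prior odds = (1/15)/(14/15) = 1/14.
Combined Bayes factor of the evidence already in hand = 2.75 × (1/3) × 25 = 275/12.
Odds after that evidence = (1/14) × 275/12 = 275/168.
Target odds = 0.99/0.01 = 99.
Need 4ⁿ ≥ 99 ÷ (275/168) = 60.48.
4² = 16 falls short of 60.48 but 4³ = 64 reaches it, so n = 3.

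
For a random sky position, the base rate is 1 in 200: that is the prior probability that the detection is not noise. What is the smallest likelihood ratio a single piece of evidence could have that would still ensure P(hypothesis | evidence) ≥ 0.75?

597

Prior odds = 0.005/0.995 = 1/199.
Target odds = 0.75/0.25 = 3.
Required Bayes factor = 3 ÷ (1/199) = 597.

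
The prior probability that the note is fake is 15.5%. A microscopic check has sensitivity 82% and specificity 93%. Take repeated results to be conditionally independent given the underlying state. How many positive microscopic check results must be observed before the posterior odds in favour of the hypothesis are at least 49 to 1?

Prior odds = 0.155/0.845 = 31/169.
False-positive rate = 1 − 0.93 = 0.07; likelihood ratio of a positive = 0.82/0.07 = 82/7.
Target odds = 49.
Need (31/169) × (82/7)ⁿ ≥ 49, i.e. (82/7)ⁿ ≥ 8281/31.
(82/7)² = 6724/49 falls short of 8281/31 but (82/7)³ = 551368/343 reaches it, so n = 3.

3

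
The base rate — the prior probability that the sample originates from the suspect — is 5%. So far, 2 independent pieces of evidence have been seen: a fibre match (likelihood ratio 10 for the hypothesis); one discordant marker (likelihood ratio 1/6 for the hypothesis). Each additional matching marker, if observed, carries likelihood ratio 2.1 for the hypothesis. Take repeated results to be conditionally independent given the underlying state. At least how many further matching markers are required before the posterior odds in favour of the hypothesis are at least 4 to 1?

6

Prior odds = 0.05/0.95 = 1/19.
Combined Bayes factor of the evidence already in hand = 10 × (1/6) = 5/3.
Odds after that evidence = (1/19) × 5/3 = 5/57.
Target odds = 4.
Need 2.1ⁿ ≥ 4 ÷ (5/57) = 45.6.
2.1⁵ = 4084101/100000 falls short of 45.6 but 2.1⁶ = 85766121/1000000 reaches it, so n = 6.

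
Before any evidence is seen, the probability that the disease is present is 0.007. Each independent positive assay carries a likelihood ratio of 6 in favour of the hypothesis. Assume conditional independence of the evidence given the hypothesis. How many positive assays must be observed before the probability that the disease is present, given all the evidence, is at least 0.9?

Prior odds: 0.007 ÷ 0.993 = 7/993.
Likelihood ratio per positive assay = 6.
Target posterior odds = 0.9/0.1 = 9.
Require 6ⁿ ≥ 9 ÷ (7/993) = 8937/7.
6³ = 216 falls short of 8937/7 but 6⁴ = 1296 reaches it, so n = 4.

4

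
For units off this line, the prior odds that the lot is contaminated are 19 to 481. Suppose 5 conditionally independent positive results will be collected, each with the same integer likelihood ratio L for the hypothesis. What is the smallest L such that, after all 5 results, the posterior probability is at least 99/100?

5

Prior odds = 19/481.
Target odds = 0.99/0.01 = 99.
Need L⁵ ≥ 99 ÷ (19/481) = 47619/19.
4⁵ = 1024 < 47619/19 ≤ 3125 = 5⁵, so L = 5.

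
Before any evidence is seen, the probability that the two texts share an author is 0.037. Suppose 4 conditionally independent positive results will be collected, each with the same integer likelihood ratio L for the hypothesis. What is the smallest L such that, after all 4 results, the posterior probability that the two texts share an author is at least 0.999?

Prior odds = 0.037/0.963 = 37/963.
Target odds = 0.999/0.001 = 999.
Need L⁴ ≥ 999 ÷ (37/963) = 26001.
12⁴ = 20736 < 26001 ≤ 28561 = 13⁴, so L = 13.

13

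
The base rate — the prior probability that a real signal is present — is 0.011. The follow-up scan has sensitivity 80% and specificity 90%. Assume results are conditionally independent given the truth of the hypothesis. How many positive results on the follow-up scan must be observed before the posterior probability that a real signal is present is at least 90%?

Prior odds = 0.011/0.989 = 11/989.
False-positive rate = 1 − 0.9 = 0.1; likelihood ratio of a positive = 0.8/0.1 = 8.
Target posterior odds = 0.9/0.1 = 9.
Need (11/989) × 8ⁿ ≥ 9, i.e. 8ⁿ ≥ 8901/11.
8³ = 512 falls short of 8901/11 but 8⁴ = 4096 reaches it, so n = 4.

4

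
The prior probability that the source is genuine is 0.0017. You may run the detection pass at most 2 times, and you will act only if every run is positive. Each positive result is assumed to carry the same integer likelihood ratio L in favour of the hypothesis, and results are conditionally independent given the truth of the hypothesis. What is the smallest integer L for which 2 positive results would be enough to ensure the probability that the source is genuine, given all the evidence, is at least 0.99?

Prior odds = 0.0017/0.9983 = 17/9983.
Target odds = 0.99/0.01 = 99.
Need L² ≥ 99 ÷ (17/9983) = 988317/17.
241² = 58081 < 988317/17 ≤ 58564 = 242², so L = 242.

242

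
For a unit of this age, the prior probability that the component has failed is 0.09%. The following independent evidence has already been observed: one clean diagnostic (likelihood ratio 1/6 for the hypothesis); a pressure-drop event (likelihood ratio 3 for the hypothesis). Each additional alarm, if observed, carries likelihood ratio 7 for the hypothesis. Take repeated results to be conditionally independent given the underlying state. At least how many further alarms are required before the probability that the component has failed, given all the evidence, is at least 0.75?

Prior odds = 0.0009/0.9991 = 9/9991.
Combined Bayes factor of the evidence already in hand = (1/6) × 3 = 0.5.
Odds after that evidence = (9/9991) × 0.5 = 9/19982.
Target odds = 0.75/0.25 = 3.
Need 7ⁿ ≥ 3 ÷ (9/19982) = 19982/3.
7⁴ = 2401 falls short of 19982/3 but 7⁵ = 16807 reaches it, so n = 5.

5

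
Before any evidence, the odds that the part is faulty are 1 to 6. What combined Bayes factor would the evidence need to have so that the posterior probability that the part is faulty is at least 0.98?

Prior odds = 1/6.
Target odds = 0.98/0.02 = 49.
Required Bayes factor = 49 ÷ (1/6) = 294.

294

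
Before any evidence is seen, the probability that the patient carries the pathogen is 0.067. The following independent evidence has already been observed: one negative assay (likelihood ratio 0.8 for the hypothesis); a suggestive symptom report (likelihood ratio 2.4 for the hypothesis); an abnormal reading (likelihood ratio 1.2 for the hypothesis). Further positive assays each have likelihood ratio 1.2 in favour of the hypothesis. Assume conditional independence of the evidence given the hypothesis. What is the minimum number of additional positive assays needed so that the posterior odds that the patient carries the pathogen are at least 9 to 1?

Prior odds = 0.067/0.933 = 67/933.
Combined Bayes factor of the evidence already in hand = 0.8 × 2.4 × 1.2 = 2.304.
Odds after that evidence = (67/933) × 2.304 = 6432/38875.
Target odds = 9.
Need 1.2ⁿ ≥ 9 ÷ (6432/38875) = 116625/2144.
1.2²¹ ≈46.0051 falls short of 116625/2144 but 1.2²² ≈55.2061 reaches it, so n = 22.

22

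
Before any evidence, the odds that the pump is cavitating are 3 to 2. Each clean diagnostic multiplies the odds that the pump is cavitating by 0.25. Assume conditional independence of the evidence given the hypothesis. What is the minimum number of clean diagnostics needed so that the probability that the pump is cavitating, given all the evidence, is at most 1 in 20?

Prior odds = 1.5.
Likelihood ratio per clean diagnostic = 0.25.
Target posterior odds = 0.05/0.95 = 1/19.
Require 0.25ⁿ ≤ 1/19 ÷ 1.5 = 2/57.
0.25² = 0.0625 is still above 2/57 but 0.25³ = 0.015625 is at or below it, so n = 3.

3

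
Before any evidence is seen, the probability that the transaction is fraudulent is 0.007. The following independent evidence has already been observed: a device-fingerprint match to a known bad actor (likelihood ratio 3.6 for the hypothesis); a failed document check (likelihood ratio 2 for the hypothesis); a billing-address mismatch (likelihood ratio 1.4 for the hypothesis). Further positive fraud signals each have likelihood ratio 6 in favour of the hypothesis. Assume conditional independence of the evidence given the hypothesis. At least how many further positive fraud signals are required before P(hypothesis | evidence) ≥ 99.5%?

5

Prior odds = 0.007/0.993 = 7/993.
Combined Bayes factor of the evidence already in hand = 3.6 × 2 × 1.4 = 10.08.
Odds after that evidence = (7/993) × 10.08 = 588/8275.
Target odds = 0.995/0.005 = 199.
Need 6ⁿ ≥ 199 ÷ (588/8275) = 1646725/588.
6⁴ = 1296 falls short of 1646725/588 but 6⁵ = 7776 reaches it, so n = 5.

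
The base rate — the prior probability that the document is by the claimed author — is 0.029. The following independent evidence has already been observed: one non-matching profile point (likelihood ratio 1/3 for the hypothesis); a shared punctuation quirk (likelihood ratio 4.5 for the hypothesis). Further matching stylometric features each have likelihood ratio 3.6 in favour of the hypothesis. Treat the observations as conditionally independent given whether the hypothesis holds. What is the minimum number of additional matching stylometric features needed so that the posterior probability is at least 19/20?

5

Prior odds = 0.029/0.971 = 29/971.
Combined Bayes factor of the evidence already in hand = (1/3) × 4.5 = 1.5.
Odds after that evidence = (29/971) × 1.5 = 87/1942.
Target odds = 0.95/0.05 = 19.
Need 3.6ⁿ ≥ 19 ÷ (87/1942) = 36898/87.
3.6⁴ = 167.9616 falls short of 36898/87 but 3.6⁵ = 604.66176 reaches it, so n = 5.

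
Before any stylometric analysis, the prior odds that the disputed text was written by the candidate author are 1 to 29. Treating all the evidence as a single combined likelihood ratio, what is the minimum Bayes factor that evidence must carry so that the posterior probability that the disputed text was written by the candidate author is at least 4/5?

Prior odds = 1/29.
Target odds = 0.8/0.2 = 4.
Required Bayes factor = 4 ÷ (1/29) = 116.

116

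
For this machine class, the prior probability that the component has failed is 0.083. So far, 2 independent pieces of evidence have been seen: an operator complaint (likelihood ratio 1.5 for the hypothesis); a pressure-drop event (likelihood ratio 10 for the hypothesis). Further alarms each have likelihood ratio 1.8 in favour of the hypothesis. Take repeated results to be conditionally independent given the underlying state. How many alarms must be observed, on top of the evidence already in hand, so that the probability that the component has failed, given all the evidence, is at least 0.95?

5

Prior odds = 0.083/0.917 = 83/917.
Combined Bayes factor of the evidence already in hand = 1.5 × 10 = 15.
Odds after that evidence = (83/917) × 15 = 1245/917.
Target odds = 0.95/0.05 = 19.
Need 1.8ⁿ ≥ 19 ÷ (1245/917) = 17423/1245.
1.8⁴ = 10.4976 falls short of 17423/1245 but 1.8⁵ = 18.89568 reaches it, so n = 5.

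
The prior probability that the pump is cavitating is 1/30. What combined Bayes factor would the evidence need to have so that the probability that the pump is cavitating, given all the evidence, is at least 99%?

2871

Prior odds = (1/30)/(29/30) = 1/29.
Target odds = 0.99/0.01 = 99.
Required Bayes factor = 99 ÷ (1/29) = 2871.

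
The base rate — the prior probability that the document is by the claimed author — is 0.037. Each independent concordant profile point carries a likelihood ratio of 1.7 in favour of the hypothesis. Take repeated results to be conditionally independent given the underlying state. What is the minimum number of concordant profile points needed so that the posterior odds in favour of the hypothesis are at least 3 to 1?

Prior odds = 0.037/0.963 = 37/963.
Likelihood ratio per concordant profile point = 1.7.
Target odds = 3.
Require 1.7ⁿ ≥ 3 ÷ (37/963) = 2889/37.
1.7⁸ ≈69.7576 falls short of 2889/37 but 1.7⁹ ≈118.588 reaches it, so n = 9.

9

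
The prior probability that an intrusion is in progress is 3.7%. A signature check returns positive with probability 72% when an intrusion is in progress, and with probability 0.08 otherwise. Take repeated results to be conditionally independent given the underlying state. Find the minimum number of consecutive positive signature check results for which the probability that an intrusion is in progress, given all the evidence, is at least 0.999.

Prior odds: 0.037 ÷ 0.963 = 37/963.
Likelihood ratio of a positive result = 0.72/0.08 = 9.
Target posterior odds = 0.999/0.001 = 999.
Need (37/963) × 9ⁿ ≥ 999, i.e. 9ⁿ ≥ 26001.
9⁴ = 6561 falls short of 26001 but 9⁵ = 59049 reaches it, so n = 5.

5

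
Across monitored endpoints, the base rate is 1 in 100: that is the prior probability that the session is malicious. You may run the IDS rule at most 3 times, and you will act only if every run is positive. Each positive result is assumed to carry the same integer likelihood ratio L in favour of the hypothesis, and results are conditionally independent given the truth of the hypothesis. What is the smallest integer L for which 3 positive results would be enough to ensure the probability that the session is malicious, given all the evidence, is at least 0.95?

13

Prior odds = 0.01/0.99 = 1/99.
Target odds = 0.95/0.05 = 19.
Need L³ ≥ 19 ÷ (1/99) = 1881.
12³ = 1728 < 1881 ≤ 2197 = 13³, so L = 13.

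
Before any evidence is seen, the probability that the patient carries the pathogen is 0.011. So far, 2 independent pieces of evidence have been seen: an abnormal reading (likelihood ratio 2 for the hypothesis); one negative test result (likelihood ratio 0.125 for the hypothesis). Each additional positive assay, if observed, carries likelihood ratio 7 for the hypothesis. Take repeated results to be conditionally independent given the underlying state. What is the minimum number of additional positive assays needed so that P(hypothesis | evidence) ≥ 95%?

5

Prior odds = 0.011/0.989 = 11/989.
Combined Bayes factor of the evidence already in hand = 2 × 0.125 = 0.25.
Odds after that evidence = (11/989) × 0.25 = 11/3956.
Target odds = 0.95/0.05 = 19.
Need 7ⁿ ≥ 19 ÷ (11/3956) = 75164/11.
7⁴ = 2401 falls short of 75164/11 but 7⁵ = 16807 reaches it, so n = 5.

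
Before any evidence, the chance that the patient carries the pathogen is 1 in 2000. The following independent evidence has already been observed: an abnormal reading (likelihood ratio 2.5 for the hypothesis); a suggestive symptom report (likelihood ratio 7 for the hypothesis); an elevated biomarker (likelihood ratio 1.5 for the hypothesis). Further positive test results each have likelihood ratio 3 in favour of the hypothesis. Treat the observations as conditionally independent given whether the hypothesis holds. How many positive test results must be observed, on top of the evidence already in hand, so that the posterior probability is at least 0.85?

6

Prior odds = 0.0005/0.9995 = 1/1999.
Combined Bayes factor of the evidence already in hand = 2.5 × 7 × 1.5 = 26.25.
Odds after that evidence = (1/1999) × 26.25 = 105/7996.
Target odds = 0.85/0.15 = 17/3.
Need 3ⁿ ≥ 17/3 ÷ (105/7996) = 135932/315.
3⁵ = 243 falls short of 135932/315 but 3⁶ = 729 reaches it, so n = 6.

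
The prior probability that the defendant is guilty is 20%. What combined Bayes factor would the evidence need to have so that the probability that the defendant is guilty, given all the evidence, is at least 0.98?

196

Prior odds = 0.2/0.8 = 0.25.
Target odds = 0.98/0.02 = 49.
Required Bayes factor = 49 ÷ 0.25 = 196.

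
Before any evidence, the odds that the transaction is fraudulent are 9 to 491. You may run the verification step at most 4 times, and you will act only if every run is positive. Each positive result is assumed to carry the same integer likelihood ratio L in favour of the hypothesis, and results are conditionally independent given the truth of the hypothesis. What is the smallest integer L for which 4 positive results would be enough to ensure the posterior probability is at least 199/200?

Prior odds = 9/491.
Target odds = 0.995/0.005 = 199.
Need L⁴ ≥ 199 ÷ (9/491) = 97709/9.
10⁴ = 10000 < 97709/9 ≤ 14641 = 11⁴, so L = 11.

11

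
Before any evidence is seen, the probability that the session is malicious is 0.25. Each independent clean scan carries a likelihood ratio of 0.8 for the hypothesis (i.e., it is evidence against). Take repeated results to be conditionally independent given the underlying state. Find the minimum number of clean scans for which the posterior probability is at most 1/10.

Prior odds = 0.25/0.75 = 1/3.
Likelihood ratio per clean scan = 0.8.
Target odds: 0.1 ÷ 0.9 = 1/9.
Require 0.8ⁿ ≤ 1/9 ÷ (1/3) = 1/3.
0.8⁴ = 0.4096 is still above 1/3 but 0.8⁵ = 0.32768 is at or below it, so n = 5.

5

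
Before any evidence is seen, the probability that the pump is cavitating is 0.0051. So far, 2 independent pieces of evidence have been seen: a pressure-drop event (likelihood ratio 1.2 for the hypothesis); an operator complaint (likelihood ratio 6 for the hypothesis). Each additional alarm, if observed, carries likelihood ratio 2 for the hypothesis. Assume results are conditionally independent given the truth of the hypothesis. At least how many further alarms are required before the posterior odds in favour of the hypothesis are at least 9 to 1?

Prior odds = 0.0051/0.9949 = 51/9949.
Combined Bayes factor of the evidence already in hand = 1.2 × 6 = 7.2.
Odds after that evidence = (51/9949) × 7.2 = 1836/49745.
Target odds = 9.
Need 2ⁿ ≥ 9 ÷ (1836/49745) = 49745/204.
2⁷ = 128 falls short of 49745/204 but 2⁸ = 256 reaches it, so n = 8.

8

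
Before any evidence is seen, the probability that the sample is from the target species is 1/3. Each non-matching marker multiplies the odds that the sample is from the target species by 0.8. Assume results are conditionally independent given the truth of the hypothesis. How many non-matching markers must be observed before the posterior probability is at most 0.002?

25

Prior odds: (1/3) ÷ (2/3) = 0.5.
Likelihood ratio per non-matching marker = 0.8.
Target posterior odds = 0.002/0.998 = 1/499.
Require 0.8ⁿ ≤ 1/499 ÷ 0.5 = 2/499.
0.8²⁴ ≈0.00472237 is still above 2/499 but 0.8²⁵ ≈0.00377789 is at or below it, so n = 25.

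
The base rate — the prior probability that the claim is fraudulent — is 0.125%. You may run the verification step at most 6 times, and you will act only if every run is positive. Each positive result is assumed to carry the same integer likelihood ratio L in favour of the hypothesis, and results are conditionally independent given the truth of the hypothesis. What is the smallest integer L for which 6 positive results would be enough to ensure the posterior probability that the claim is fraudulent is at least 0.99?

7

Prior odds = 0.00125/0.99875 = 1/799.
Target odds = 0.99/0.01 = 99.
Need L⁶ ≥ 99 ÷ (1/799) = 79101.
6⁶ = 46656 < 79101 ≤ 117649 = 7⁶, so L = 7.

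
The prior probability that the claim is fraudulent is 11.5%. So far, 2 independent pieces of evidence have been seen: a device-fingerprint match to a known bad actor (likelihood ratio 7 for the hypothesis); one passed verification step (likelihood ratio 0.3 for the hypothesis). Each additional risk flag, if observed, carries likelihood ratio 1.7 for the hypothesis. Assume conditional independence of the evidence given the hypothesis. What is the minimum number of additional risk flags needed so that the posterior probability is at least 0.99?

12

Prior odds = 0.115/0.885 = 23/177.
Combined Bayes factor of the evidence already in hand = 7 × 0.3 = 2.1.
Odds after that evidence = (23/177) × 2.1 = 161/590.
Target odds = 0.99/0.01 = 99.
Need 1.7ⁿ ≥ 99 ÷ (161/590) = 58410/161.
1.7¹¹ ≈342.719 falls short of 58410/161 but 1.7¹² ≈582.622 reaches it, so n = 12.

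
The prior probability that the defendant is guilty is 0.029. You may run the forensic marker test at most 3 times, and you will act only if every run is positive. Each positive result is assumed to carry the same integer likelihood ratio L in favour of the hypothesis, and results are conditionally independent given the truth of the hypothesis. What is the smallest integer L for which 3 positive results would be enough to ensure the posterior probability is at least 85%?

6

Prior odds = 0.029/0.971 = 29/971.
Target odds = 0.85/0.15 = 17/3.
Need L³ ≥ 17/3 ÷ (29/971) = 16507/87.
5³ = 125 < 16507/87 ≤ 216 = 6³, so L = 6.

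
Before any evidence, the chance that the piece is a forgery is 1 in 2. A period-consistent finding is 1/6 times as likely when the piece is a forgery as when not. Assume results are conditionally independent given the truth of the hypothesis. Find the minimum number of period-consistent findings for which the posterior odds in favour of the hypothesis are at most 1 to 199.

Prior odds = 0.5/0.5 = 1.
Likelihood ratio per period-consistent finding = 1/6.
Target odds = 1/199.
Require (1/6)ⁿ ≤ 1/199 ÷ 1 = 1/199.
(1/6)² = 1/36 is still above 1/199 but (1/6)³ = 1/216 is at or below it, so n = 3.

3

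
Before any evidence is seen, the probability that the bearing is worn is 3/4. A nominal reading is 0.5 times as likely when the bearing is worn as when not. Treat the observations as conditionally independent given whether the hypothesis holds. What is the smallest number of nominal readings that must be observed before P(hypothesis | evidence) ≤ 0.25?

4

Prior odds: 0.75 ÷ 0.25 = 3.
Likelihood ratio per nominal reading = 0.5.
Target posterior odds = 0.25/0.75 = 1/3.
Require 0.5ⁿ ≤ 1/3 ÷ 3 = 1/9.
0.5³ = 0.125 is still above 1/9 but 0.5⁴ = 0.0625 is at or below it, so n = 4.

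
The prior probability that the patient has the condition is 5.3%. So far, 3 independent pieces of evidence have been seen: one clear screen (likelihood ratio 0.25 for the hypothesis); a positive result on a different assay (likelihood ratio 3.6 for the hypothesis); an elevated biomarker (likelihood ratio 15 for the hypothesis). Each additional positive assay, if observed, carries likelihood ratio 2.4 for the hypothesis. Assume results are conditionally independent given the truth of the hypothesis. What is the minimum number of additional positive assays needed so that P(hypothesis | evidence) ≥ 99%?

6

Prior odds = 0.053/0.947 = 53/947.
Combined Bayes factor of the evidence already in hand = 0.25 × 3.6 × 15 = 13.5.
Odds after that evidence = (53/947) × 13.5 = 1431/1894.
Target odds = 0.99/0.01 = 99.
Need 2.4ⁿ ≥ 99 ÷ (1431/1894) = 20834/159.
2.4⁵ = 79.62624 falls short of 20834/159 but 2.4⁶ = 2985984/15625 reaches it, so n = 6.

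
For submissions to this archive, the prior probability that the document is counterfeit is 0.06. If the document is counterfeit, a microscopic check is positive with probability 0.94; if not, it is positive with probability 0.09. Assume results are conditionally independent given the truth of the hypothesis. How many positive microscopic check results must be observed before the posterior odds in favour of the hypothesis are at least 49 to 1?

3

Prior odds = 0.06/0.94 = 3/47.
Likelihood ratio of a positive = 0.94/0.09 = 94/9.
Target odds = 49.
Require (94/9)ⁿ ≥ 49 ÷ (3/47) = 2303/3.
(94/9)² = 8836/81 falls short of 2303/3 but (94/9)³ = 830584/729 reaches it, so n = 3.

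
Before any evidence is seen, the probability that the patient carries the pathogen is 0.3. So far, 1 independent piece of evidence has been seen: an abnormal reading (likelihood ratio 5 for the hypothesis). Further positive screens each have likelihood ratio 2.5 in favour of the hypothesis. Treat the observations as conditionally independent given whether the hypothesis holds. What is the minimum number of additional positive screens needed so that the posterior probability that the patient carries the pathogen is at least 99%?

5

Prior odds = 0.3/0.7 = 3/7.
Bayes factor of the evidence already in hand = 5.
Odds after that evidence = (3/7) × 5 = 15/7.
Target odds = 0.99/0.01 = 99.
Need 2.5ⁿ ≥ 99 ÷ (15/7) = 46.2.
2.5⁴ = 39.0625 falls short of 46.2 but 2.5⁵ = 97.65625 reaches it, so n = 5.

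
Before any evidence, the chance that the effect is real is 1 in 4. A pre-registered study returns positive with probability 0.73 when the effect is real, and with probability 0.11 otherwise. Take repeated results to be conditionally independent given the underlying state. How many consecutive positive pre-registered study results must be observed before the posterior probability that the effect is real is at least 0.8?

Prior odds: 0.25 ÷ 0.75 = 1/3.
Likelihood ratio of a positive result = 0.73/0.11 = 73/11.
Target posterior odds = 0.8/0.2 = 4.
Need (1/3) × (73/11)ⁿ ≥ 4, i.e. (73/11)ⁿ ≥ 12.
(73/11)¹ = 73/11 falls short of 12 but (73/11)² = 5329/121 reaches it, so n = 2.

2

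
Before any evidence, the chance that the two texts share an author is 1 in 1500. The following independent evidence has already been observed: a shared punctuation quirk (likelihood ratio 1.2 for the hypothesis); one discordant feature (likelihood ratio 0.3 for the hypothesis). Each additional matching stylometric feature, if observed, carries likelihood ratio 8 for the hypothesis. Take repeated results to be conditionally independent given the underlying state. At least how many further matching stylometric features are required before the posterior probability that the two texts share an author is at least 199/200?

Prior odds = (1/1500)/(1499/1500) = 1/1499.
Combined Bayes factor of the evidence already in hand = 1.2 × 0.3 = 0.36.
Odds after that evidence = (1/1499) × 0.36 = 9/37475.
Target odds = 0.995/0.005 = 199.
Need 8ⁿ ≥ 199 ÷ (9/37475) = 7457525/9.
8⁶ = 262144 falls short of 7457525/9 but 8⁷ = 2097152 reaches it, so n = 7.

7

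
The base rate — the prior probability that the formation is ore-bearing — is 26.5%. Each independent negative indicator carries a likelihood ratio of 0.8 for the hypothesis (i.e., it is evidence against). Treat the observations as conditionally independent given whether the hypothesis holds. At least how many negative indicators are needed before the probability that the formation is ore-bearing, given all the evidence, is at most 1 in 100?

17

Prior odds: 0.265 ÷ 0.735 = 53/147.
Likelihood ratio per negative indicator = 0.8.
Target odds: 0.01 ÷ 0.99 = 1/99.
Require 0.8ⁿ ≤ 1/99 ÷ (53/147) = 49/1749.
0.8¹⁶ ≈0.0281475 is still above 49/1749 but 0.8¹⁷ ≈0.022518 is at or below it, so n = 17.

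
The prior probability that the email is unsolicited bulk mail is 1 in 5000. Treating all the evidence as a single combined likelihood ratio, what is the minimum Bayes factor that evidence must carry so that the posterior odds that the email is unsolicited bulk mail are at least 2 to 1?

Prior odds = 0.0002/0.9998 = 1/4999.
Target odds = 2.
Required Bayes factor = 2 ÷ (1/4999) = 9998.

9998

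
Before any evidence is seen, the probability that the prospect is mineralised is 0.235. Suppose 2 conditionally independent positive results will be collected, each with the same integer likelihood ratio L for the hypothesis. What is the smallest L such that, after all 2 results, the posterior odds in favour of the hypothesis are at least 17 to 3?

Prior odds = 0.235/0.765 = 47/153.
Target odds = 17/3.
Need L² ≥ 17/3 ÷ (47/153) = 867/47.
4² = 16 < 867/47 ≤ 25 = 5², so L = 5.

5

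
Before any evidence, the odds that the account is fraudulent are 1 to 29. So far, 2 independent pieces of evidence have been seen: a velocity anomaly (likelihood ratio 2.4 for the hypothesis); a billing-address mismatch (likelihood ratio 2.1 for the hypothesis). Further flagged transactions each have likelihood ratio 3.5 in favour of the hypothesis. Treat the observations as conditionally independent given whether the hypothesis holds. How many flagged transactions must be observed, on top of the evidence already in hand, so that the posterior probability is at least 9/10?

4

Prior odds = 1/29.
Combined Bayes factor of the evidence already in hand = 2.4 × 2.1 = 5.04.
Odds after that evidence = (1/29) × 5.04 = 126/725.
Target odds = 0.9/0.1 = 9.
Need 3.5ⁿ ≥ 9 ÷ (126/725) = 725/14.
3.5³ = 42.875 falls short of 725/14 but 3.5⁴ = 150.0625 reaches it, so n = 4.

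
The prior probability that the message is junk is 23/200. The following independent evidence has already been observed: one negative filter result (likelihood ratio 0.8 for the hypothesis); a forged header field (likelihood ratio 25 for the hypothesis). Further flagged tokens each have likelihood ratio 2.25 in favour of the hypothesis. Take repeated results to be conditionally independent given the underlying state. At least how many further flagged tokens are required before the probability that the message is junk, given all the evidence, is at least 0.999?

8

Prior odds = 0.115/0.885 = 23/177.
Combined Bayes factor of the evidence already in hand = 0.8 × 25 = 20.
Odds after that evidence = (23/177) × 20 = 460/177.
Target odds = 0.999/0.001 = 999.
Need 2.25ⁿ ≥ 999 ÷ (460/177) = 176823/460.
2.25⁷ = 4782969/16384 falls short of 176823/460 but 2.25⁸ = 43046721/65536 reaches it, so n = 8.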